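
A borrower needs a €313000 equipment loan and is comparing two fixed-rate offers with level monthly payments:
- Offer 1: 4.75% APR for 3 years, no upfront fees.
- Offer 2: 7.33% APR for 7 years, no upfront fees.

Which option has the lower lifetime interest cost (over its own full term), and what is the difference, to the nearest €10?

Offer 1: monthly rate = 4.75%/12 = 0.0039583; payment = 313,000 × 0.0039583 / (1 − (1+0.0039583)^−36) = €9,345.80.
Total interest on Offer 1 = 36 × €9,345.80 − €313,000 = €23,448.80.
Offer 2: monthly rate = 7.33%/12 = 0.0061083; payment = 313,000 × 0.0061083 / (1 − (1+0.0061083)^−84) = €4,774.66.
Total interest on Offer 2 = 84 × €4,774.66 − €313,000 = €88,071.44.
Offer 1 is lower by €64,622.64.

Offer 1 by €64,620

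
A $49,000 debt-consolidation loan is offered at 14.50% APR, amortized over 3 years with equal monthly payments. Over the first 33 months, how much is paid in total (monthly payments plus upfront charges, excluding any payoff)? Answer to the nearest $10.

$55,660

Monthly rate = 14.5%/12 = 0.0120833; payment = 49,000 × 0.0120833 / (1 − (1+0.0120833)^−36) = $1,686.63.
Total outlay = 33 × $1,686.63 = $55,658.79.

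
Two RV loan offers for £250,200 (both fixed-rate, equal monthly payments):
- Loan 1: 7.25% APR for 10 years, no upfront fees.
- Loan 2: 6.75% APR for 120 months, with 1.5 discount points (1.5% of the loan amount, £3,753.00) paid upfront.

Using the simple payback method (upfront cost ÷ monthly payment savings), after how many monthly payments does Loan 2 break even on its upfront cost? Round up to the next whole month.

59 months

Loan 1: monthly rate = 7.25%/12 = 0.0060417; payment = 250,200 × 0.0060417 / (1 − (1+0.0060417)^−120) = £2,937.37.
Loan 2: monthly rate = 6.75%/12 = 0.0056250; payment = 250,200 × 0.0056250 / (1 − (1+0.0056250)^−120) = £2,872.90.
Monthly savings = £2,937.37 − £2,872.90 = £64.47.
Break-even = £3,753.00 / £64.47 = 58.21 → 59 months.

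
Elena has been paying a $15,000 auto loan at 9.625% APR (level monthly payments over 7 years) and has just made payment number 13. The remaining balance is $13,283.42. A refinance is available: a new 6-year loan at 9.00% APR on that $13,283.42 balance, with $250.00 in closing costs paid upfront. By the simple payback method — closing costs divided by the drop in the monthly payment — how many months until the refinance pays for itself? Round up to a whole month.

38 months

Current payment = 15,000 × 9.625%/12 / (1 − (1+0.0080208)^−84) = $246.12.
Refinanced payment = 13,283.42 × 0.0075000 / (1 − (1+0.0075000)^−72) = $239.44.
Monthly savings = $246.12 − $239.44 = $6.68.
Break-even = $250.00 / $6.68 = 37.43 → 38 months.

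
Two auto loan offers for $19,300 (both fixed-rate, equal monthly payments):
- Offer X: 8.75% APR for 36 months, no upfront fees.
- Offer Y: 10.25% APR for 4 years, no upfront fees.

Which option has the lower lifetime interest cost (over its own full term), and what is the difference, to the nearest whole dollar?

Offer X: monthly rate = 8.75%/12 = 0.0072917; payment = 19,300 × 0.0072917 / (1 − (1+0.0072917)^−36) = $611.49.
Total interest on Offer X = 36 × $611.49 − $19,300 = $2,713.64.
Offer Y: monthly rate = 10.25%/12 = 0.0085417; payment = 19,300 × 0.0085417 / (1 − (1+0.0085417)^−48) = $491.82.
Total interest on Offer Y = 48 × $491.82 − $19,300 = $4,307.36.
Offer X is lower by $1,593.72.

Offer X by $1,594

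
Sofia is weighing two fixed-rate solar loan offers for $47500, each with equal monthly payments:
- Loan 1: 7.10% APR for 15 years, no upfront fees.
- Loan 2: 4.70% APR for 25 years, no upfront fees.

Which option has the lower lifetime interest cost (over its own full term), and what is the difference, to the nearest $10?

Loan 1 by $3,500

Loan 1: at 7.10% the monthly rate is 0.0059167, so the payment is 47,500 × 0.0059167 / (1 − 1.0059167^−180) = $429.60.
Total interest on Loan 1 = 180 × $429.60 − $47,500 = $29,828.00.
Loan 2: monthly rate = 4.7%/12 = 0.0039167; payment = 47,500 × 0.0039167 / (1 − (1+0.0039167)^−300) = $269.44.
Total interest on Loan 2 = 300 × $269.44 − $47,500 = $33,332.00.
Loan 1 is lower by $3,504.00.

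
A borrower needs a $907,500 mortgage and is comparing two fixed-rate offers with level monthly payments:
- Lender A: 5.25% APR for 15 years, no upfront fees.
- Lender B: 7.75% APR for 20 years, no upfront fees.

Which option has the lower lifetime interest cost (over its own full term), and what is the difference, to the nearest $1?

Lender A by $474,892

Lender A: monthly rate = 5.25%/12 = 0.0043750; payment = 907,500 × 0.0043750 / (1 − (1+0.0043750)^−180) = $7,295.19.
Total interest on Lender A = 180 × $7,295.19 − $907,500 = $405,634.20.
Lender B: monthly rate = 7.75%/12 = 0.0064583; payment = 907,500 × 0.0064583 / (1 − (1+0.0064583)^−240) = $7,450.11.
Total interest on Lender B = 240 × $7,450.11 − $907,500 = $880,526.40.
Lender A is lower by $474,892.20.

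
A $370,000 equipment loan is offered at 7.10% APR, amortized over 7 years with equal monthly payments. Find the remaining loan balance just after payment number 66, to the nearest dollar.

$95,392

With monthly rate i = 7.1%/12 = 0.0059167, the balance after k of n payments is P · [(1+i)^n − (1+i)^k] / [(1+i)^n − 1].
(1+0.0059167)^84 = 1.64137693 and (1+0.0059167)^66 = 1.47602005, so the balance is 370,000 × (1.64137693 − 1.47602005) / (1.64137693 − 1) = $95,391.72.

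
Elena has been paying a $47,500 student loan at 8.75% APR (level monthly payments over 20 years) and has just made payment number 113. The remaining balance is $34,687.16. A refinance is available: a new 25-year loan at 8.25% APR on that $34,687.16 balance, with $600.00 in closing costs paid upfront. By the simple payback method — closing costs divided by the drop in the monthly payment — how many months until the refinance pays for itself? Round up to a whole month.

Current payment = 47,500 × 8.75%/12 / (1 − (1+0.0072917)^−240) = $419.76.
Refinanced payment = 34,687.16 × 0.0068750 / (1 − (1+0.0068750)^−300) = $273.49.
Monthly savings = $419.76 − $273.49 = $146.27.
Break-even = $600.00 / $146.27 = 4.10 → 5 months.

5 months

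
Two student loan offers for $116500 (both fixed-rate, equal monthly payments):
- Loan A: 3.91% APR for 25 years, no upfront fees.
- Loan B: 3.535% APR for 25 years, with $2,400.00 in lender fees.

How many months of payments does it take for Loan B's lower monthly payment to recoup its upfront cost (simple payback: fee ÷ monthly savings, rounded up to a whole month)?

102 months

Loan A: monthly rate = 3.91%/12 = 0.0032583; payment = 116,500 × 0.0032583 / (1 − (1+0.0032583)^−300) = $609.16.
Loan B: monthly rate = 3.535%/12 = 0.0029458; payment = 116,500 × 0.0029458 / (1 − (1+0.0029458)^−300) = $585.42.
Monthly savings = $609.16 − $585.42 = $23.74.
Break-even = $2,400.00 / $23.74 = 101.10 → 102 months.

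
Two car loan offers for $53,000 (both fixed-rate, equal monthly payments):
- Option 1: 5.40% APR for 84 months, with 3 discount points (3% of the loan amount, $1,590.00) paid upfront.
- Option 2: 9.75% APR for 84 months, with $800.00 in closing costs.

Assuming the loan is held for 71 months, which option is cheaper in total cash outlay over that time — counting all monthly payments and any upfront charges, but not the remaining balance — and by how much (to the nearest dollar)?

Option 1 by $7,299

Option 1: monthly rate = 5.4%/12 = 0.0045000; payment = 53,000 × 0.0045000 / (1 − (1+0.0045000)^−84) = $759.10.
Option 2: monthly rate = 9.75%/12 = 0.0081250; payment = 53,000 × 0.0081250 / (1 − (1+0.0081250)^−84) = $873.03.
Over 71 months: Option 1 costs 71 × $759.10 + $1,590.00 = $55,486.10; Option 2 costs 71 × $873.03 + $800.00 = $62,785.13.
Option 1 is cheaper by $62,785.13 − $55,486.10 = $7,299.03.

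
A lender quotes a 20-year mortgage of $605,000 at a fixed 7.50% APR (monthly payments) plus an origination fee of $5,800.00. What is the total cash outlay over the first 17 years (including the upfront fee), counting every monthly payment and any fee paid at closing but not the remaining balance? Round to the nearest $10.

$1,000,060

At 7.50% the monthly rate is 0.0062500, so the payment is 605,000 × 0.0062500 / (1 − 1.0062500^−240) = $4,873.84.
Total outlay = 204 × $4,873.84 + $5,800.00 = $1,000,063.36.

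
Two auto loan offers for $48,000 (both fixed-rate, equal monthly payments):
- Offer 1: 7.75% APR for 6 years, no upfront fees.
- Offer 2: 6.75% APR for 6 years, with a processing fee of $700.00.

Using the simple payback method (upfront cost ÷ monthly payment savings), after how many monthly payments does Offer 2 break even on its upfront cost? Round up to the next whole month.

Offer 1: at 7.75% the monthly rate is 0.0064583, so the payment is 48,000 × 0.0064583 / (1 − 1.0064583^−72) = $835.75.
Offer 2: monthly rate = 6.75%/12 = 0.0056250; payment = 48,000 × 0.0056250 / (1 − (1+0.0056250)^−72) = $812.60.
Monthly savings = $835.75 − $812.60 = $23.15.
Break-even = $700.00 / $23.15 = 30.24 → 31 months.

31 months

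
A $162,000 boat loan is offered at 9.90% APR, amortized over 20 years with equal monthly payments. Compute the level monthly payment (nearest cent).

$1,552.62

Monthly rate = 9.9%/12 = 0.0082500; payment = 162,000 × 0.0082500 / (1 − (1+0.0082500)^−240) = $1,552.62.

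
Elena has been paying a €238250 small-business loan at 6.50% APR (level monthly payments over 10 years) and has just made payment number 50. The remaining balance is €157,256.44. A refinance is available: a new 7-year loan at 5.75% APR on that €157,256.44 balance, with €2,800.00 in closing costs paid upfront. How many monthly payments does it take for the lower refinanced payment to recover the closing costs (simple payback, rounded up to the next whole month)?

7 months

Current payment = 238,250 × 6.5%/12 / (1 − (1+0.0054167)^−120) = €2,705.28.
Refinanced payment = 157,256.44 × 0.0047917 / (1 − (1+0.0047917)^−84) = €2,278.49.
Monthly savings = €2,705.28 − €2,278.49 = €426.79.
Break-even = €2,800.00 / €426.79 = 6.56 → 7 months.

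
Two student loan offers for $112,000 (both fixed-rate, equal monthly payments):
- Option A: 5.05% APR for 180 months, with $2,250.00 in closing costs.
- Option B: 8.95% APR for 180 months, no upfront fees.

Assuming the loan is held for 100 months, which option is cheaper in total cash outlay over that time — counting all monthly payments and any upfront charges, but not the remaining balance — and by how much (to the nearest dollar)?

Option A: monthly rate = 5.05%/12 = 0.0042083; payment = 112,000 × 0.0042083 / (1 − (1+0.0042083)^−180) = $888.61.
Option B: at 8.95% the monthly rate is 0.0074583, so the payment is 112,000 × 0.0074583 / (1 − 1.0074583^−180) = $1,132.65.
Over 100 months: Option A costs 100 × $888.61 + $2,250.00 = $91,111.00; Option B costs 100 × $1,132.65 = $113,265.00.
Option A is cheaper by $113,265.00 − $91,111.00 = $22,154.00.

Option A by $22,154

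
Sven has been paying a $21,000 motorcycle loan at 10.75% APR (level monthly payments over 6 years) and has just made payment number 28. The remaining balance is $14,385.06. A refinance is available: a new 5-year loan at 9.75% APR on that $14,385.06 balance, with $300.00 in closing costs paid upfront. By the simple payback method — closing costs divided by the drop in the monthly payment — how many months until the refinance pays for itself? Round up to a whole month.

Current payment = 21,000 × 10.75%/12 / (1 − (1+0.0089583)^−72) = $397.03.
Refinanced payment = 14,385.06 × 0.0081250 / (1 − (1+0.0081250)^−60) = $303.87.
Monthly savings = $397.03 − $303.87 = $93.16.
Break-even = $300.00 / $93.16 = 3.22 → 4 months.

4 months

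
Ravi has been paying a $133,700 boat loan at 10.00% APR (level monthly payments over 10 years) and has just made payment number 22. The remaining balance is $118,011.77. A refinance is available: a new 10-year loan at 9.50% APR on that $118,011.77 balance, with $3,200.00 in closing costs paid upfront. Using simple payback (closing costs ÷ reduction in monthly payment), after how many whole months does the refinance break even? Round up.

Current payment = 133,700 × 10%/12 / (1 − (1+0.0083333)^−120) = $1,766.86.
Refinanced payment = 118,011.77 × 0.0079167 / (1 − (1+0.0079167)^−120) = $1,527.04.
Monthly savings = $1,766.86 − $1,527.04 = $239.82.
Break-even = $3,200.00 / $239.82 = 13.34 → 14 months.

14 months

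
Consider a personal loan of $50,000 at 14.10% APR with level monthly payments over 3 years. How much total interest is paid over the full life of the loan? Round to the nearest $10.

Monthly rate = 14.1%/12 = 0.0117500; payment = 50,000 × 0.0117500 / (1 − (1+0.0117500)^−36) = $1,711.31.
Total paid = 36 × $1,711.31 = $61,607.16; interest = $61,607.16 − $50,000 = $11,607.16.

$11,610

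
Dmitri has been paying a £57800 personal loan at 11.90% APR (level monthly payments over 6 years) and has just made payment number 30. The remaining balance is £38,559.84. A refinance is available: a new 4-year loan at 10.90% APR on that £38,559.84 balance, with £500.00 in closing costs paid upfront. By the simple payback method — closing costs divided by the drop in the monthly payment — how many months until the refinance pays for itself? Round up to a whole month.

Current payment = 57,800 × 11.9%/12 / (1 − (1+0.0099167)^−72) = £1,127.00.
Refinanced payment = 38,559.84 × 0.0090833 / (1 − (1+0.0090833)^−48) = £994.73.
Monthly savings = £1,127.00 − £994.73 = £132.27.
Break-even = £500.00 / £132.27 = 3.78 → 4 months.

4 months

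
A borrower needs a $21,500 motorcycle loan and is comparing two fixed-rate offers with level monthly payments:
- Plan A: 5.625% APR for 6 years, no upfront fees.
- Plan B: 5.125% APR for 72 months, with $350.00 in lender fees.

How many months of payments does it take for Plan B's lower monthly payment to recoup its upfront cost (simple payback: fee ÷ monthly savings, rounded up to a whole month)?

70 months

Plan A: monthly rate = 5.625%/12 = 0.0046875; payment = 21,500 × 0.0046875 / (1 − (1+0.0046875)^−72) = $352.52.
Plan B: monthly rate = 5.125%/12 = 0.0042708; payment = 21,500 × 0.0042708 / (1 − (1+0.0042708)^−72) = $347.50.
Monthly savings = $352.52 − $347.50 = $5.02.
Break-even = $350.00 / $5.02 = 69.72 → 70 months.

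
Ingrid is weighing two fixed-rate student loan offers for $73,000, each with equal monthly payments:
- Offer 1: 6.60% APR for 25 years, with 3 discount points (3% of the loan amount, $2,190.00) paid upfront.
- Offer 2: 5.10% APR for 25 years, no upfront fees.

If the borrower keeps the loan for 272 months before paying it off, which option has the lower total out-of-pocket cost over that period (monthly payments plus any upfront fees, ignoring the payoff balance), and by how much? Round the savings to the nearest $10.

Offer 1: monthly rate = 6.6%/12 = 0.0055000; payment = 73,000 × 0.0055000 / (1 − (1+0.0055000)^−300) = $497.47.
Offer 2: at 5.10% the monthly rate is 0.0042500, so the payment is 73,000 × 0.0042500 / (1 − 1.0042500^−300) = $431.01.
Over 272 months: Offer 1 costs 272 × $497.47 + $2,190.00 = $137,501.84; Offer 2 costs 272 × $431.01 = $117,234.72.
Offer 2 is cheaper by $137,501.84 − $117,234.72 = $20,267.12.

Offer 2 by $20,270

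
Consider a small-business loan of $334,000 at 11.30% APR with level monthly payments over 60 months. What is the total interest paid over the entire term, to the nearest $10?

At 11.30% the monthly rate is 0.0094167, so the payment is 334,000 × 0.0094167 / (1 − 1.0094167^−60) = $7,312.04.
Total paid = 60 × $7,312.04 = $438,722.40; interest = $438,722.40 − $334,000 = $104,722.40.

$104,720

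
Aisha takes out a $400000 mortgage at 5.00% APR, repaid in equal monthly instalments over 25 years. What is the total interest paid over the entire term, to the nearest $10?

Monthly rate = 5%/12 = 0.0041667; payment = 400,000 × 0.0041667 / (1 − (1+0.0041667)^−300) = $2,338.36.
Total paid = 300 × $2,338.36 = $701,508.00; interest = $701,508.00 − $400,000 = $301,508.00.

$301,510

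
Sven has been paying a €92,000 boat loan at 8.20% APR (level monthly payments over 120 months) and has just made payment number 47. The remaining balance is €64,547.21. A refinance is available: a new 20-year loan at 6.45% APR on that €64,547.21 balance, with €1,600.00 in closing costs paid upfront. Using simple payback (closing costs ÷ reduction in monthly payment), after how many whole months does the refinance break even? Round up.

3 months

Current payment = 92,000 × 8.2%/12 / (1 − (1+0.0068333)^−120) = €1,125.96.
Refinanced payment = 64,547.21 × 0.0053750 / (1 − (1+0.0053750)^−240) = €479.35.
Monthly savings = €1,125.96 − €479.35 = €646.61.
Break-even = €1,600.00 / €646.61 = 2.47 → 3 months.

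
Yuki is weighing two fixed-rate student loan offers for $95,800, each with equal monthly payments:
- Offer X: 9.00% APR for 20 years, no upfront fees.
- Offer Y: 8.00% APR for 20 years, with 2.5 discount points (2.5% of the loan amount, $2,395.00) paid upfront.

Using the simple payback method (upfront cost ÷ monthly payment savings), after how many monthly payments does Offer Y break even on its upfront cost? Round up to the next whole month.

Offer X: at 9.00% the monthly rate is 0.0075000, so the payment is 95,800 × 0.0075000 / (1 − 1.0075000^−240) = $861.94.
Offer Y: monthly rate = 8%/12 = 0.0066667; payment = 95,800 × 0.0066667 / (1 − (1+0.0066667)^−240) = $801.31.
Monthly savings = $861.94 − $801.31 = $60.63.
Break-even = $2,395.00 / $60.63 = 39.50 → 40 months.

40 months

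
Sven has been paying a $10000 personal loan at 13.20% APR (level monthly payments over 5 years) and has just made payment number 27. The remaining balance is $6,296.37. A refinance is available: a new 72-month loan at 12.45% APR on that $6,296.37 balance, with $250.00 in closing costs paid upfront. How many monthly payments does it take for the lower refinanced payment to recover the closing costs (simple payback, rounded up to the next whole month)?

Current payment = 10,000 × 13.2%/12 / (1 − (1+0.0110000)^−60) = $228.56.
Refinanced payment = 6,296.37 × 0.0103750 / (1 − (1+0.0103750)^−72) = $124.57.
Monthly savings = $228.56 − $124.57 = $103.99.
Break-even = $250.00 / $103.99 = 2.40 → 3 months.

3 months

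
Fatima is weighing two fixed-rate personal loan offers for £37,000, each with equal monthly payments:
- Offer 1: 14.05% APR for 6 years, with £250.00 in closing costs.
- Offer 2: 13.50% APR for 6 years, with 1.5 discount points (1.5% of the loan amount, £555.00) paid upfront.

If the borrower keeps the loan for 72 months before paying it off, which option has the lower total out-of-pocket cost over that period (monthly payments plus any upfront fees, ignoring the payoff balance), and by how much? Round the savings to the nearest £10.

Offer 2 by £480

Offer 1: monthly rate = 14.05%/12 = 0.0117083; payment = 37,000 × 0.0117083 / (1 − (1+0.0117083)^−72) = £763.40.
Offer 2: at 13.50% the monthly rate is 0.0112500, so the payment is 37,000 × 0.0112500 / (1 − 1.0112500^−72) = £752.54.
Over 72 months: Offer 1 costs 72 × £763.40 + £250.00 = £55,214.80; Offer 2 costs 72 × £752.54 + £555.00 = £54,737.88.
Offer 2 is cheaper by £55,214.80 − £54,737.88 = £476.92.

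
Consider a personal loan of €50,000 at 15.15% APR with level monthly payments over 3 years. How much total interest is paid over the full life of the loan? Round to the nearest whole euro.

€12,530

At 15.15% the monthly rate is 0.0126250, so the payment is 50,000 × 0.0126250 / (1 − 1.0126250^−36) = €1,736.94.
Total paid = 36 × €1,736.94 = €62,529.84; interest = €62,529.84 − €50,000 = €12,529.84.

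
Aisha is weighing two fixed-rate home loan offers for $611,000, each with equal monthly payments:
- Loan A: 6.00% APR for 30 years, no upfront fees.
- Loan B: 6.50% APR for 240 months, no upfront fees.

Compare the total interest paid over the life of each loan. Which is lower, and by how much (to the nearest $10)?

Loan B by $225,460

Loan A: at 6.00% the monthly rate is 0.0050000, so the payment is 611,000 × 0.0050000 / (1 − 1.0050000^−360) = $3,663.25.
Total interest on Loan A = 360 × $3,663.25 − $611,000 = $707,770.00.
Loan B: at 6.50% the monthly rate is 0.0054167, so the payment is 611,000 × 0.0054167 / (1 − 1.0054167^−240) = $4,555.45.
Total interest on Loan B = 240 × $4,555.45 − $611,000 = $482,308.00.
Loan B is lower by $225,462.00.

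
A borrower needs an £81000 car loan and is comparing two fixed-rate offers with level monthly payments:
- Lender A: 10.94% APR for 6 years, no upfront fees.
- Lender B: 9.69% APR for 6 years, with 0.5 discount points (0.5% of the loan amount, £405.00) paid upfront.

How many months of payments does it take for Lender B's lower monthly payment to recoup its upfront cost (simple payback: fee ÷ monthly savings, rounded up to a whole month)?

Lender A: at 10.94% the monthly rate is 0.0091167, so the payment is 81,000 × 0.0091167 / (1 − 1.0091167^−72) = £1,539.27.
Lender B: monthly rate = 9.69%/12 = 0.0080750; payment = 81,000 × 0.0080750 / (1 − (1+0.0080750)^−72) = £1,487.96.
Monthly savings = £1,539.27 − £1,487.96 = £51.31.
Break-even = £405.00 / £51.31 = 7.89 → 8 months.

8 months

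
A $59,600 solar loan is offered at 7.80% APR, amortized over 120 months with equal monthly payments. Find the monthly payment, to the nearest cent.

$716.83

Monthly rate = 7.8%/12 = 0.0065000; payment = 59,600 × 0.0065000 / (1 − (1+0.0065000)^−120) = $716.83.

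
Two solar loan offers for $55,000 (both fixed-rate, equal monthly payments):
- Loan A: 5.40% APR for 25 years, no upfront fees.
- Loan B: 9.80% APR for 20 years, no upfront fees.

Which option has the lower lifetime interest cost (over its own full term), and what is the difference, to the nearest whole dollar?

Loan A by $25,297

Loan A: at 5.40% the monthly rate is 0.0045000, so the payment is 55,000 × 0.0045000 / (1 − 1.0045000^−300) = $334.47.
Total interest on Loan A = 300 × $334.47 − $55,000 = $45,341.00.
Loan B: at 9.80% the monthly rate is 0.0081667, so the payment is 55,000 × 0.0081667 / (1 − 1.0081667^−240) = $523.49.
Total interest on Loan B = 240 × $523.49 − $55,000 = $70,637.60.
Loan A is lower by $25,296.60.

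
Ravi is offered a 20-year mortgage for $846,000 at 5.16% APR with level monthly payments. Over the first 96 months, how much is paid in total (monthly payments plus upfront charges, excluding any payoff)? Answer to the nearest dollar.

$543,194

Monthly rate = 5.16%/12 = 0.0043000; payment = 846,000 × 0.0043000 / (1 − (1+0.0043000)^−240) = $5,658.27.
Total outlay = 96 × $5,658.27 = $543,193.92.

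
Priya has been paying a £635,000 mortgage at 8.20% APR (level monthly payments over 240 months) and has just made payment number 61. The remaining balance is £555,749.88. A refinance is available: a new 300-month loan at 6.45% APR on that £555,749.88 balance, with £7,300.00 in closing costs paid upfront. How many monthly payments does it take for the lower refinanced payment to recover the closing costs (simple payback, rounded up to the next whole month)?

Current payment = 635,000 × 8.2%/12 / (1 − (1+0.0068333)^−240) = £5,390.70.
Refinanced payment = 555,749.88 × 0.0053750 / (1 − (1+0.0053750)^−300) = £3,735.12.
Monthly savings = £5,390.70 − £3,735.12 = £1,655.58.
Break-even = £7,300.00 / £1,655.58 = 4.41 → 5 months.

5 months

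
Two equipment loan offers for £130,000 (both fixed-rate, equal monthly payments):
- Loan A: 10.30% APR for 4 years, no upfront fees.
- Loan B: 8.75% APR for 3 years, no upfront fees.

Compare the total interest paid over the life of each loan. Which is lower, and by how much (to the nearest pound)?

Loan B by £10,884

Loan A: at 10.30% the monthly rate is 0.0085833, so the payment is 130,000 × 0.0085833 / (1 − 1.0085833^−48) = £3,315.90.
Total interest on Loan A = 48 × £3,315.90 − £130,000 = £29,163.20.
Loan B: at 8.75% the monthly rate is 0.0072917, so the payment is 130,000 × 0.0072917 / (1 − 1.0072917^−36) = £4,118.86.
Total interest on Loan B = 36 × £4,118.86 − £130,000 = £18,278.96.
Loan B is lower by £10,884.24.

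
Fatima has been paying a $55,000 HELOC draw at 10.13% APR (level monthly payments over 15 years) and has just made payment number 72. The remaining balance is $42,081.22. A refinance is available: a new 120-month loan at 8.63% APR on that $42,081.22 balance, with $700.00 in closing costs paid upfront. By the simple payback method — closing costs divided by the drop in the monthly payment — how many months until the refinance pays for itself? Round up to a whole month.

Current payment = 55,000 × 10.13%/12 / (1 − (1+0.0084417)^−180) = $595.41.
Refinanced payment = 42,081.22 × 0.0071917 / (1 − (1+0.0071917)^−120) = $524.68.
Monthly savings = $595.41 − $524.68 = $70.73.
Break-even = $700.00 / $70.73 = 9.90 → 10 months.

10 months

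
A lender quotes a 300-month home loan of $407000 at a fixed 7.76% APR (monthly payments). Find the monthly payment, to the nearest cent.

$3,076.86

At 7.76% the monthly rate is 0.0064667, so the payment is 407,000 × 0.0064667 / (1 − 1.0064667^−300) = $3,076.86.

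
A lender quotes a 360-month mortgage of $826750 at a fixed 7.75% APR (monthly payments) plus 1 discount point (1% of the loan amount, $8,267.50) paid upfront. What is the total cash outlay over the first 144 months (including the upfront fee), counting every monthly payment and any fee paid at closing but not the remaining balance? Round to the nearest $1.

$861,171

Monthly rate = 7.75%/12 = 0.0064583; payment = 826,750 × 0.0064583 / (1 − (1+0.0064583)^−360) = $5,922.94.
Total outlay = 144 × $5,922.94 + $8,267.50 = $861,170.86.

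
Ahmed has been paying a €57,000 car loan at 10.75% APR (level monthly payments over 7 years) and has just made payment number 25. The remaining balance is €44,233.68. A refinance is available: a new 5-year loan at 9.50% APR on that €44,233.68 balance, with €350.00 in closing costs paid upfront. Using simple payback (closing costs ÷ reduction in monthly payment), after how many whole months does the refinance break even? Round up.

9 months

Current payment = 57,000 × 10.75%/12 / (1 − (1+0.0089583)^−84) = €968.50.
Refinanced payment = 44,233.68 × 0.0079167 / (1 − (1+0.0079167)^−60) = €928.99.
Monthly savings = €968.50 − €928.99 = €39.51.
Break-even = €350.00 / €39.51 = 8.86 → 9 months.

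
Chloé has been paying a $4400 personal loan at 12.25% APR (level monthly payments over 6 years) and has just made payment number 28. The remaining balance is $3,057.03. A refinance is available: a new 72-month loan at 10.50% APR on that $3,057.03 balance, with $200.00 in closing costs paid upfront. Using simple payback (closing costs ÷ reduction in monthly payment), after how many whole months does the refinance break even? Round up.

7 months

Current payment = 4,400 × 12.25%/12 / (1 − (1+0.0102083)^−72) = $86.59.
Refinanced payment = 3,057.03 × 0.0087500 / (1 − (1+0.0087500)^−72) = $57.41.
Monthly savings = $86.59 − $57.41 = $29.18.
Break-even = $200.00 / $29.18 = 6.85 → 7 months.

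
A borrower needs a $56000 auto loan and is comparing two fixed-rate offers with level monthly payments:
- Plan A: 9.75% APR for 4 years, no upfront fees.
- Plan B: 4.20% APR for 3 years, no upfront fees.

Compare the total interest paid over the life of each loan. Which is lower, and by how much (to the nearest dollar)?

Plan A: at 9.75% the monthly rate is 0.0081250, so the payment is 56,000 × 0.0081250 / (1 − 1.0081250^−48) = $1,413.59.
Total interest on Plan A = 48 × $1,413.59 − $56,000 = $11,852.32.
Plan B: monthly rate = 4.2%/12 = 0.0035000; payment = 56,000 × 0.0035000 / (1 − (1+0.0035000)^−36) = $1,658.33.
Total interest on Plan B = 36 × $1,658.33 − $56,000 = $3,699.88.
Plan B is lower by $8,152.44.

Plan B by $8,152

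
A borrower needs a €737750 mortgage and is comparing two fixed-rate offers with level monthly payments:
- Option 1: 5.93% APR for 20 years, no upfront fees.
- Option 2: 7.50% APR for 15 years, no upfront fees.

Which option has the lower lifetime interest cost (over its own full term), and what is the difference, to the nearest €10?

Option 1: monthly rate = 5.93%/12 = 0.0049417; payment = 737,750 × 0.0049417 / (1 − (1+0.0049417)^−240) = €5,255.72.
Total interest on Option 1 = 240 × €5,255.72 − €737,750 = €523,622.80.
Option 2: monthly rate = 7.5%/12 = 0.0062500; payment = 737,750 × 0.0062500 / (1 − (1+0.0062500)^−180) = €6,839.03.
Total interest on Option 2 = 180 × €6,839.03 − €737,750 = €493,275.40.
Option 2 is lower by €30,347.40.

Option 2 by €30,350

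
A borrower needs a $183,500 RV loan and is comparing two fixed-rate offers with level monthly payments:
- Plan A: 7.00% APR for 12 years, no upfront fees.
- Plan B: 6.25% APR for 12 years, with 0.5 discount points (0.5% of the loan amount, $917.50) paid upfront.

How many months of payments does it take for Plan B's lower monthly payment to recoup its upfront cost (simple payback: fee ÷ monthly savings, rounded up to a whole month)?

13 months

Plan A: at 7.00% the monthly rate is 0.0058333, so the payment is 183,500 × 0.0058333 / (1 − 1.0058333^−144) = $1,887.08.
Plan B: monthly rate = 6.25%/12 = 0.0052083; payment = 183,500 × 0.0052083 / (1 − (1+0.0052083)^−144) = $1,814.52.
Monthly savings = $1,887.08 − $1,814.52 = $72.56.
Break-even = $917.50 / $72.56 = 12.64 → 13 months.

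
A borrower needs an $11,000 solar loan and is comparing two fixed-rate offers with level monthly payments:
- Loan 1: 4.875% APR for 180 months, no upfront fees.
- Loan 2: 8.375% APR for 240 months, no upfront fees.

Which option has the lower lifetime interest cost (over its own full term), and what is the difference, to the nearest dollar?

Loan 1 by $7,173

Loan 1: at 4.875% the monthly rate is 0.0040625, so the payment is 11,000 × 0.0040625 / (1 − 1.0040625^−180) = $86.27.
Total interest on Loan 1 = 180 × $86.27 − $11,000 = $4,528.60.
Loan 2: at 8.375% the monthly rate is 0.0069792, so the payment is 11,000 × 0.0069792 / (1 − 1.0069792^−240) = $94.59.
Total interest on Loan 2 = 240 × $94.59 − $11,000 = $11,701.60.
Loan 1 is lower by $7,173.00.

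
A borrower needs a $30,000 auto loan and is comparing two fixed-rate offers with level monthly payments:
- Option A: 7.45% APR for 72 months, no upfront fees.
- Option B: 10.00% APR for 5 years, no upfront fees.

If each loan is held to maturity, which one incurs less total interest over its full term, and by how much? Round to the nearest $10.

Option A: at 7.45% the monthly rate is 0.0062083, so the payment is 30,000 × 0.0062083 / (1 − 1.0062083^−72) = $517.98.
Total interest on Option A = 72 × $517.98 − $30,000 = $7,294.56.
Option B: monthly rate = 10%/12 = 0.0083333; payment = 30,000 × 0.0083333 / (1 − (1+0.0083333)^−60) = $637.41.
Total interest on Option B = 60 × $637.41 − $30,000 = $8,244.60.
Option A is lower by $950.04.

Option A by $950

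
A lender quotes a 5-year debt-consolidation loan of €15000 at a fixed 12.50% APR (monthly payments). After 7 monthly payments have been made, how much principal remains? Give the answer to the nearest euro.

With monthly rate i = 12.5%/12 = 0.0104167, the balance after k of n payments is P · [(1+i)^n − (1+i)^k] / [(1+i)^n − 1].
(1+0.0104167)^60 = 1.86221609 and (1+0.0104167)^7 = 1.07523529, so the balance is 15,000 × (1.86221609 − 1.07523529) / (1.86221609 − 1) = €13,691.13.

€13,691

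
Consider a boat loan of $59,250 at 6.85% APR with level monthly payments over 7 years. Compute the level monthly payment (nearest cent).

Monthly rate = 6.85%/12 = 0.0057083; payment = 59,250 × 0.0057083 / (1 − (1+0.0057083)^−84) = $889.90.

$889.90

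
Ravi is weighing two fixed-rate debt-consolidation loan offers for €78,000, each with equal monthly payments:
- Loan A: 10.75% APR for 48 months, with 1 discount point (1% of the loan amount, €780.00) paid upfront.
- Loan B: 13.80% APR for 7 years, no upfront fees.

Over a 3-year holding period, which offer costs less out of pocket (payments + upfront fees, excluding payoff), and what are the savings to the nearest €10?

Loan B by €20,700

Loan A: at 10.75% the monthly rate is 0.0089583, so the payment is 78,000 × 0.0089583 / (1 − 1.0089583^−48) = €2,006.49.
Loan B: at 13.80% the monthly rate is 0.0115000, so the payment is 78,000 × 0.0115000 / (1 − 1.0115000^−84) = €1,453.12.
Over 36 months: Loan A costs 36 × €2,006.49 + €780.00 = €73,013.64; Loan B costs 36 × €1,453.12 = €52,312.32.
Loan B is cheaper by €73,013.64 − €52,312.32 = €20,701.32.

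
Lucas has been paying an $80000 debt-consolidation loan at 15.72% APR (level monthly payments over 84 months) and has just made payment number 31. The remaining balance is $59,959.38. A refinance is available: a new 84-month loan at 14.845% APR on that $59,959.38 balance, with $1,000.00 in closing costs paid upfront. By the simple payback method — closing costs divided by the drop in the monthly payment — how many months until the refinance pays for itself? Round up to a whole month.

Current payment = 80,000 × 15.72%/12 / (1 − (1+0.0131000)^−84) = $1,576.23.
Refinanced payment = 59,959.38 × 0.0123708 / (1 − (1+0.0123708)^−84) = $1,151.81.
Monthly savings = $1,576.23 − $1,151.81 = $424.42.
Break-even = $1,000.00 / $424.42 = 2.36 → 3 months.

3 months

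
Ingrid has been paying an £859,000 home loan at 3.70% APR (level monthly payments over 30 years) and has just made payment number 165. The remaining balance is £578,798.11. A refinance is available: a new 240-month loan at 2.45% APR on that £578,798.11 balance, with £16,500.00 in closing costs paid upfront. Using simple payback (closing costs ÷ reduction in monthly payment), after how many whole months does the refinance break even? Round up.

19 months

Current payment = 859,000 × 3.7%/12 / (1 − (1+0.0030833)^−360) = £3,953.83.
Refinanced payment = 578,798.11 × 0.0020417 / (1 − (1+0.0020417)^−240) = £3,052.99.
Monthly savings = £3,953.83 − £3,052.99 = £900.84.
Break-even = £16,500.00 / £900.84 = 18.32 → 19 months.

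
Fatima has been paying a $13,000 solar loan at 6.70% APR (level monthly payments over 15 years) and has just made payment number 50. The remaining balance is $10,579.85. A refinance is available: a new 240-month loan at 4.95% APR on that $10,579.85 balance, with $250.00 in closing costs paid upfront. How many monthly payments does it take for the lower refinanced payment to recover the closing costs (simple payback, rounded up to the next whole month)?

6 months

Current payment = 13,000 × 6.7%/12 / (1 − (1+0.0055833)^−180) = $114.68.
Refinanced payment = 10,579.85 × 0.0041250 / (1 − (1+0.0041250)^−240) = $69.53.
Monthly savings = $114.68 − $69.53 = $45.15.
Break-even = $250.00 / $45.15 = 5.54 → 6 months.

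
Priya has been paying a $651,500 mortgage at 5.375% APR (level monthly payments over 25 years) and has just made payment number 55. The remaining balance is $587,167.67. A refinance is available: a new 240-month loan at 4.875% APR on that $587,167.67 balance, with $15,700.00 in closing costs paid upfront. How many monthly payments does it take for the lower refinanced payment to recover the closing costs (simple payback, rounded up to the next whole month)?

Current payment = 651,500 × 5.375%/12 / (1 − (1+0.0044792)^−300) = $3,952.29.
Refinanced payment = 587,167.67 × 0.0040625 / (1 − (1+0.0040625)^−240) = $3,834.62.
Monthly savings = $3,952.29 − $3,834.62 = $117.67.
Break-even = $15,700.00 / $117.67 = 133.42 → 134 months.

134 months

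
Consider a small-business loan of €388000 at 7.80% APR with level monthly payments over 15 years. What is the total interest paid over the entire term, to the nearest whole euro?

At 7.80% the monthly rate is 0.0065000, so the payment is 388,000 × 0.0065000 / (1 − 1.0065000^−180) = €3,663.27.
Total paid = 180 × €3,663.27 = €659,388.60; interest = €659,388.60 − €388,000 = €271,388.60.

€271,389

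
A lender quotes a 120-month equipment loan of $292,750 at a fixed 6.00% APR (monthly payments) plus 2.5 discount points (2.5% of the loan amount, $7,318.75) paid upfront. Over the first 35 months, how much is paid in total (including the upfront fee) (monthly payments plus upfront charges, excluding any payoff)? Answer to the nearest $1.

$121,073

Monthly rate = 6%/12 = 0.0050000; payment = 292,750 × 0.0050000 / (1 − (1+0.0050000)^−120) = $3,250.13.
Total outlay = 35 × $3,250.13 + $7,318.75 = $121,073.30.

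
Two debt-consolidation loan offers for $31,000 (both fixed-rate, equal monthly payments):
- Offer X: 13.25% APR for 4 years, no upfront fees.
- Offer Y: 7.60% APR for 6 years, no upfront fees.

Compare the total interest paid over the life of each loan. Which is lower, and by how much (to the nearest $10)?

Offer Y by $1,400

Offer X: monthly rate = 13.25%/12 = 0.0110417; payment = 31,000 × 0.0110417 / (1 − (1+0.0110417)^−48) = $835.50.
Total interest on Offer X = 48 × $835.50 − $31,000 = $9,104.00.
Offer Y: at 7.60% the monthly rate is 0.0063333, so the payment is 31,000 × 0.0063333 / (1 − 1.0063333^−72) = $537.50.
Total interest on Offer Y = 72 × $537.50 − $31,000 = $7,700.00.
Offer Y is lower by $1,404.00.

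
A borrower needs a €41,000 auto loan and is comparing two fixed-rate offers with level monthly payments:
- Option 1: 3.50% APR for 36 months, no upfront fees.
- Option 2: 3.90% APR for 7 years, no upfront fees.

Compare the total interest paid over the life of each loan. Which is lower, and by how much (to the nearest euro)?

Option 1: at 3.50% the monthly rate is 0.0029167, so the payment is 41,000 × 0.0029167 / (1 − 1.0029167^−36) = €1,201.39.
Total interest on Option 1 = 36 × €1,201.39 − €41,000 = €2,250.04.
Option 2: monthly rate = 3.9%/12 = 0.0032500; payment = 41,000 × 0.0032500 / (1 − (1+0.0032500)^−84) = €558.54.
Total interest on Option 2 = 84 × €558.54 − €41,000 = €5,917.36.
Option 1 is lower by €3,667.32.

Option 1 by €3,667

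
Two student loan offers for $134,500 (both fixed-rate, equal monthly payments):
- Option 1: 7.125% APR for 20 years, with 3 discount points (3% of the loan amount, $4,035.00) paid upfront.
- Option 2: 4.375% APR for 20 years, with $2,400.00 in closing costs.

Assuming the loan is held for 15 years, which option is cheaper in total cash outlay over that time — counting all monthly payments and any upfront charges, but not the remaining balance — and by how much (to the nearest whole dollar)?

Option 1: at 7.125% the monthly rate is 0.0059375, so the payment is 134,500 × 0.0059375 / (1 − 1.0059375^−240) = $1,052.89.
Option 2: monthly rate = 4.375%/12 = 0.0036458; payment = 134,500 × 0.0036458 / (1 − (1+0.0036458)^−240) = $841.86.
Over 180 months: Option 1 costs 180 × $1,052.89 + $4,035.00 = $193,555.20; Option 2 costs 180 × $841.86 + $2,400.00 = $153,934.80.
Option 2 is cheaper by $193,555.20 − $153,934.80 = $39,620.40.

Option 2 by $39,620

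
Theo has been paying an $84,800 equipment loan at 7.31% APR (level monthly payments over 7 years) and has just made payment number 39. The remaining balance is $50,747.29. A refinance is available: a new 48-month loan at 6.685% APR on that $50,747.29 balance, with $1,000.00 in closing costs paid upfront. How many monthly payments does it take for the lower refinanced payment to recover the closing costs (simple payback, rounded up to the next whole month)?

12 months

Current payment = 84,800 × 7.31%/12 / (1 − (1+0.0060917)^−84) = $1,292.75.
Refinanced payment = 50,747.29 × 0.0055708 / (1 − (1+0.0055708)^−48) = $1,207.80.
Monthly savings = $1,292.75 − $1,207.80 = $84.95.
Break-even = $1,000.00 / $84.95 = 11.77 → 12 months.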